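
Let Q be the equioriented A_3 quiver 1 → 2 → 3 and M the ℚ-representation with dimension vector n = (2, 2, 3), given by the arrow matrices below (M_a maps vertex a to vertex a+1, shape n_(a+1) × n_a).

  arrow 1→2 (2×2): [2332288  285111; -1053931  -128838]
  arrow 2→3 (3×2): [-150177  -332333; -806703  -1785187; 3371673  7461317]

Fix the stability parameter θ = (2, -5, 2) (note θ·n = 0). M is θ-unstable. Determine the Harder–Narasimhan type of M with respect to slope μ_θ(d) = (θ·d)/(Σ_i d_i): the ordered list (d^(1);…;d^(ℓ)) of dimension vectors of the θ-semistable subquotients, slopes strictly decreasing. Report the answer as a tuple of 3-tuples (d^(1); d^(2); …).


Interval decomposition of M: I[1,2], I[1,3], I[3,3]^2.
HN type (ℓ=2): μ^(1)=2; μ^(2)=-3/2

((0, 0, 3); (2, 2, 0))


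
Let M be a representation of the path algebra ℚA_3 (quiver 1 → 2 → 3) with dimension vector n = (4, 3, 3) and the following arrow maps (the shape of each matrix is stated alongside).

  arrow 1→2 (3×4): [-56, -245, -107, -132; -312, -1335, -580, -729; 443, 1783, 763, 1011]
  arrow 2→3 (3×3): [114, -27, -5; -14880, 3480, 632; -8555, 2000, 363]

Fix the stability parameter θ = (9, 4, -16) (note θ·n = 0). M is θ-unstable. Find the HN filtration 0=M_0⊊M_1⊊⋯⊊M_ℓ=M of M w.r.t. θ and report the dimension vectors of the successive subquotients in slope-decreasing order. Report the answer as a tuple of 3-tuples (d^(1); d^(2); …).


Interval decomposition of M: I[1,1], I[1,2], I[1,3]^2, I[3,3].
HN type (ℓ=4): μ^(1)=9; μ^(2)=13/2; μ^(3)=-1; μ^(4)=-16

((1, 0, 0); (1, 1, 0); (2, 2, 2); (0, 0, 1))


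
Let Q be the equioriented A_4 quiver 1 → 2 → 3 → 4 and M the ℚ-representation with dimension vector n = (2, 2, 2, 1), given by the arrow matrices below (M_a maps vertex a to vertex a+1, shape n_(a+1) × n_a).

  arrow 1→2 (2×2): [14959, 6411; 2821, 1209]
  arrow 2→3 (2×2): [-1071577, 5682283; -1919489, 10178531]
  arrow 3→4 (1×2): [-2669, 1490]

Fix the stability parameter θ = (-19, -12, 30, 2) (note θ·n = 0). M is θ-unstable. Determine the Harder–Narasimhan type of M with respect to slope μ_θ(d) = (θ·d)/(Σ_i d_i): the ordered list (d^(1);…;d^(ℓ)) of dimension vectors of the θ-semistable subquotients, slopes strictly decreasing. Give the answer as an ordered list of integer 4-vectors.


Barcode: M ≅ I[1,1], I[1,2], I[2,4], I[3,3]. HN layers by μ_θ (4 steps, strictly decreasing):
  μ^(1)=30; μ^(2)=16; μ^(3)=-12; μ^(4)=-19

((0, 0, 1, 0); (0, 0, 1, 1); (0, 2, 0, 0); (2, 0, 0, 0))


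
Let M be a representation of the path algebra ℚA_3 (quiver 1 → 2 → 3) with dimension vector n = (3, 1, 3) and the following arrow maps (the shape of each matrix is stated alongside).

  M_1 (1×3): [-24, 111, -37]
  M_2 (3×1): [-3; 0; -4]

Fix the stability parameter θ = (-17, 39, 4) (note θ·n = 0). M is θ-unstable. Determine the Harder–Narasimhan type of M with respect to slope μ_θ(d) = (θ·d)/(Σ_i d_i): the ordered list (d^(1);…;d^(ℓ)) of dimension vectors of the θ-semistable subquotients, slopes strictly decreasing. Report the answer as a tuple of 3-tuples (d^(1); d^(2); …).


Barcode: M ≅ I[1,1]^2, I[1,3], I[3,3]^2. HN layers by μ_θ (3 steps, strictly decreasing):
  μ^(1)=43/2; μ^(2)=4; μ^(3)=-17

((0, 1, 1); (0, 0, 2); (3, 0, 0))


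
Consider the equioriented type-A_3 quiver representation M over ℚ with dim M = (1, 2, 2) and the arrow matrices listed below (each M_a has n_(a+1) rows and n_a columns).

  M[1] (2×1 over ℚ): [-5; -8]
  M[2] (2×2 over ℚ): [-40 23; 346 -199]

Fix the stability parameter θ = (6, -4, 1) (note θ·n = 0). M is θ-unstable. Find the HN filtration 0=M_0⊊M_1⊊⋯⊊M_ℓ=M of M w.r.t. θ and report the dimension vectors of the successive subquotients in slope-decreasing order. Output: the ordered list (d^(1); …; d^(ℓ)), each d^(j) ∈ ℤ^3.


Barcode: M ≅ I[1,3], I[2,3]. HN layers by μ_θ (2 steps, strictly decreasing):
  μ^(1)=1; μ^(2)=-4

((1, 1, 2); (0, 1, 0))


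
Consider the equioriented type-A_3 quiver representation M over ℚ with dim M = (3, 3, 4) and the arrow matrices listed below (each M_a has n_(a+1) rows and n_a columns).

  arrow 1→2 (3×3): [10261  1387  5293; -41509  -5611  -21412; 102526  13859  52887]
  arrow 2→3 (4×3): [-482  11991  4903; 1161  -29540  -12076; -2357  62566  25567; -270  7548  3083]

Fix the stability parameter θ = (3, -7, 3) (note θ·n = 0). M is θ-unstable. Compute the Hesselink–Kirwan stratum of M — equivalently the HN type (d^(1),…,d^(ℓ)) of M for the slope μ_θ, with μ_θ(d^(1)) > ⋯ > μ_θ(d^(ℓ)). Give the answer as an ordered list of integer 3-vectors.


Via rank(M_{q-1}∘⋯∘M_p): M ≅ I[1,3]^3, I[3,3].
μ_θ-semistable layers: μ^(1)=3; μ^(2)=-2

((0, 0, 4); (3, 3, 0))


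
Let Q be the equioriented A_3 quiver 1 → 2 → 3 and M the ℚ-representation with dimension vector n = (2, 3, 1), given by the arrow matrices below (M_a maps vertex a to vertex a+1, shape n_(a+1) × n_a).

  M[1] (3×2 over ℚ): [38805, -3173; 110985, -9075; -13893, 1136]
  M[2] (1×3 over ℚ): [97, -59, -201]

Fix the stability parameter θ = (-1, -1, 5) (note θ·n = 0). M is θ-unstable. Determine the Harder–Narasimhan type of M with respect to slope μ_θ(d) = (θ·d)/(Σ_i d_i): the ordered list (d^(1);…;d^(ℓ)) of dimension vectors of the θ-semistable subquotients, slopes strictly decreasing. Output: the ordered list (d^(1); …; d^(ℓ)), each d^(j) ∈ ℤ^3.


Barcode: M ≅ I[1,2], I[1,3], I[2,2]. HN layers by μ_θ (2 steps, strictly decreasing):
  μ^(1)=5; μ^(2)=-1

((0, 0, 1); (2, 3, 0))


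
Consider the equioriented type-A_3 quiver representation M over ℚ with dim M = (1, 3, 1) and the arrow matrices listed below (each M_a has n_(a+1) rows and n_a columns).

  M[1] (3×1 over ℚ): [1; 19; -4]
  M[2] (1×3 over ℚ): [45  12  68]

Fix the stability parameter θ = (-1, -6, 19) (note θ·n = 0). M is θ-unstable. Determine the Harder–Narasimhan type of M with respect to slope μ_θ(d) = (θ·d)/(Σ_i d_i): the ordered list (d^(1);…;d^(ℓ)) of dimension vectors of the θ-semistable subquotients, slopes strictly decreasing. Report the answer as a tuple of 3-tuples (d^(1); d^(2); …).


Interval decomposition of M: I[1,3], I[2,2]^2.
HN type (ℓ=3): μ^(1)=19; μ^(2)=-7/2; μ^(3)=-6

((0, 0, 1); (1, 1, 0); (0, 2, 0))


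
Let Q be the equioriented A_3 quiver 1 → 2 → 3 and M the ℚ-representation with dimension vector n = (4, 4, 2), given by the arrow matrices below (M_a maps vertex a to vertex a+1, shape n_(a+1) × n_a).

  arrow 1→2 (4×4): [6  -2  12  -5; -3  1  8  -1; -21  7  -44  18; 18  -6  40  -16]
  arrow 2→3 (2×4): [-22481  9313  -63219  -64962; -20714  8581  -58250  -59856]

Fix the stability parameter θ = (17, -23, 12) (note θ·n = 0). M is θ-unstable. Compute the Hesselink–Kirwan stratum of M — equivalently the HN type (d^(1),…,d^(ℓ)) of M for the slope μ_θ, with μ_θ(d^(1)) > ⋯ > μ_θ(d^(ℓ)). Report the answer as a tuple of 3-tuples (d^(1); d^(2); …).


Interval decomposition of M: I[1,1]^2, I[1,2], I[1,3], I[2,2], I[2,3].
HN type (ℓ=4): μ^(1)=17; μ^(2)=12; μ^(3)=-3; μ^(4)=-23

((2, 0, 0); (0, 0, 2); (2, 2, 0); (0, 2, 0))


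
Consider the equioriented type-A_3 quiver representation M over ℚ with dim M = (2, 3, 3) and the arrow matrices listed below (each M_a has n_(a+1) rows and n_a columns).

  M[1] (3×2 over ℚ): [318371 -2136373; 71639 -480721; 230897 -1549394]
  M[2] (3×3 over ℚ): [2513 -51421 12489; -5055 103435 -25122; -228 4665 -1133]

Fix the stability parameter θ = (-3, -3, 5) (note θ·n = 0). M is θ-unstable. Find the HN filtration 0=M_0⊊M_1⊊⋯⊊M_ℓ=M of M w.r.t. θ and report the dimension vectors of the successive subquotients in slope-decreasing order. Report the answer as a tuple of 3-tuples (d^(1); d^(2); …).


Barcode: M ≅ I[1,3]^2, I[2,3]. HN layers by μ_θ (2 steps, strictly decreasing):
  μ^(1)=5; μ^(2)=-3

((0, 0, 3); (2, 3, 0))


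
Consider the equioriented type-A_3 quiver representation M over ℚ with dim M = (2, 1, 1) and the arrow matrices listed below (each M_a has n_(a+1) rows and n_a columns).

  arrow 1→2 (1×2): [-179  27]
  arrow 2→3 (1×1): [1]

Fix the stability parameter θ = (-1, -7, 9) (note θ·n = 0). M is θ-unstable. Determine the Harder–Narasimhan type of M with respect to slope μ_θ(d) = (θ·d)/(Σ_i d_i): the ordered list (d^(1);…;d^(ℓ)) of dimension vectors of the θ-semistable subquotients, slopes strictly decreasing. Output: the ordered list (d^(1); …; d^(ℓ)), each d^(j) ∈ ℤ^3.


Barcode: M ≅ I[1,1], I[1,3]. HN layers by μ_θ (3 steps, strictly decreasing):
  μ^(1)=9; μ^(2)=-1; μ^(3)=-4

((0, 0, 1); (1, 0, 0); (1, 1, 0))


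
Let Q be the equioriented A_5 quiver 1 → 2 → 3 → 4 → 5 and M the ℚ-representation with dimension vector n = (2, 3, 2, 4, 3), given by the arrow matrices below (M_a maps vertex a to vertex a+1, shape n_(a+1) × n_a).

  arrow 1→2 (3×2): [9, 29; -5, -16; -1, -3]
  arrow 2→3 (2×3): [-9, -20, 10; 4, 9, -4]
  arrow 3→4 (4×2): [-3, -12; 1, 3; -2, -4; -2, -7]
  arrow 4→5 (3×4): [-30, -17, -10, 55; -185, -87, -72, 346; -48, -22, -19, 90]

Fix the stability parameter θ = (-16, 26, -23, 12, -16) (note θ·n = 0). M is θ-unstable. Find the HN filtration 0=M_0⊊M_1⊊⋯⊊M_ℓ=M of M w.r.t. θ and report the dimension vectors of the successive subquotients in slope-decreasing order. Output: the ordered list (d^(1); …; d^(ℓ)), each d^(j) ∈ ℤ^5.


Interval decomposition of M: I[1,5]^2, I[2,2], I[4,4], I[4,5].
HN type (ℓ=5): μ^(1)=26; μ^(2)=12; μ^(3)=-1/4; μ^(4)=-2; μ^(5)=-16

((0, 1, 0, 0, 0); (0, 0, 0, 1, 0); (0, 2, 2, 2, 2); (0, 0, 0, 1, 1); (2, 0, 0, 0, 0))


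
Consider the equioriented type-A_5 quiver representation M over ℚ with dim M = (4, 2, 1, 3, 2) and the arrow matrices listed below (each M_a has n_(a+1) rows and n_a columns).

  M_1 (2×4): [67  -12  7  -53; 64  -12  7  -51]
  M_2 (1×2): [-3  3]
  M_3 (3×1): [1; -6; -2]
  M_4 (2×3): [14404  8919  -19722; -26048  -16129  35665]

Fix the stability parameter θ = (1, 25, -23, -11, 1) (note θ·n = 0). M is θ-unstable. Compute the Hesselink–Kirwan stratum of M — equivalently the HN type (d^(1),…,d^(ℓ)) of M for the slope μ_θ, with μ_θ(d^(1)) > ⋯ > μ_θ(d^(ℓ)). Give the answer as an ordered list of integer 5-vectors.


Barcode: M ≅ I[1,1]^2, I[1,2], I[1,5], I[4,4], I[4,5]. HN layers by μ_θ (4 steps, strictly decreasing):
  μ^(1)=25; μ^(2)=1; μ^(3)=-2; μ^(4)=-11

((0, 1, 0, 0, 0); (3, 0, 0, 0, 2); (1, 1, 1, 1, 0); (0, 0, 0, 2, 0))


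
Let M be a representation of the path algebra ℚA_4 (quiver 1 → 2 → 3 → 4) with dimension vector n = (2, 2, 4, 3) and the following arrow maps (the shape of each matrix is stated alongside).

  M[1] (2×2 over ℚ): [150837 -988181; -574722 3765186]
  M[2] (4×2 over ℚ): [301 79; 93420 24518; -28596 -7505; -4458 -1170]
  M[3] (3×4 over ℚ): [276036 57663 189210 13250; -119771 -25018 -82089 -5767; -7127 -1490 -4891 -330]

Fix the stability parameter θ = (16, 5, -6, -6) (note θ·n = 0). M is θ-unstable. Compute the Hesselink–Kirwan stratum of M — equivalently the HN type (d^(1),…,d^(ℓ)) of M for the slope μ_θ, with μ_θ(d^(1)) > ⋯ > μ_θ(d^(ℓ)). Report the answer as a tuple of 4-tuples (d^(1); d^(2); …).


Interval decomposition of M: I[1,1], I[1,4], I[2,3], I[3,4]^2.
HN type (ℓ=4): μ^(1)=16; μ^(2)=9/4; μ^(3)=-1/2; μ^(4)=-6

((1, 0, 0, 0); (1, 1, 1, 1); (0, 1, 1, 0); (0, 0, 2, 2))


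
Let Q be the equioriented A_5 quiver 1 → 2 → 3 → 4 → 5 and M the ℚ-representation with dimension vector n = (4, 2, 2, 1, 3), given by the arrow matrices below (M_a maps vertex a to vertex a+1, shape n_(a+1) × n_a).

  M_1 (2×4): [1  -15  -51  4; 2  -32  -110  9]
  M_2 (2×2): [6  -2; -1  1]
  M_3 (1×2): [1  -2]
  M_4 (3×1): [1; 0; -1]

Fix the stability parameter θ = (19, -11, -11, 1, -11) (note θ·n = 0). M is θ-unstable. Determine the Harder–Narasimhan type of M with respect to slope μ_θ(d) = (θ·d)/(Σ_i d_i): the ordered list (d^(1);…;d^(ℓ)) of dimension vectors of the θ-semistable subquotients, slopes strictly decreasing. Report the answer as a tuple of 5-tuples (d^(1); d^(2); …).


Via rank(M_{q-1}∘⋯∘M_p): M ≅ I[1,1]^2, I[1,3], I[1,5], I[5,5]^2.
μ_θ-semistable layers: μ^(1)=19; μ^(2)=-1; μ^(3)=-13/5; μ^(4)=-11

((2, 0, 0, 0, 0); (1, 1, 1, 0, 0); (1, 1, 1, 1, 1); (0, 0, 0, 0, 2))


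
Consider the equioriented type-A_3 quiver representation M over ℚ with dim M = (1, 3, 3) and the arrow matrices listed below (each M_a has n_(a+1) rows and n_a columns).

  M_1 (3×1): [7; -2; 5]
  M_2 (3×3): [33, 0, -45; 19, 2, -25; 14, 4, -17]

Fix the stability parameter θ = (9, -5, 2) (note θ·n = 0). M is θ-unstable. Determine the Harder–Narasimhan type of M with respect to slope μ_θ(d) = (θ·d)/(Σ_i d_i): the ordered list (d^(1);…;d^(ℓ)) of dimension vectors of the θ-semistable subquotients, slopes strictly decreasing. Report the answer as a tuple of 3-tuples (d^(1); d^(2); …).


Via rank(M_{q-1}∘⋯∘M_p): M ≅ I[1,3], I[2,3]^2.
μ_θ-semistable layers: μ^(1)=2; μ^(2)=-5

((1, 1, 3); (0, 2, 0))


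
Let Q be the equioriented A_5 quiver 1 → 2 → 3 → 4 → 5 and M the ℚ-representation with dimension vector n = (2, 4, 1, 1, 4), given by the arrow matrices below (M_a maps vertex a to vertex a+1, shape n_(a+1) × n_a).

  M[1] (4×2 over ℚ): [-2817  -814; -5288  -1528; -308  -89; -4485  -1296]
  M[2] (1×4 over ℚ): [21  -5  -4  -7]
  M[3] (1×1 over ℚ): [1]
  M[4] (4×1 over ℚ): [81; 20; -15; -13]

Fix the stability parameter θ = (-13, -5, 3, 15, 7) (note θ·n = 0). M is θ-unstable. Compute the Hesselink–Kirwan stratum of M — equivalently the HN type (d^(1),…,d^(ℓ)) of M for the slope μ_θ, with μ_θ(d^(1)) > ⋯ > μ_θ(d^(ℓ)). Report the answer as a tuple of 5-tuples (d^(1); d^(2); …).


Via rank(M_{q-1}∘⋯∘M_p): M ≅ I[1,2], I[1,5], I[2,2]^2, I[5,5]^3.
μ_θ-semistable layers: μ^(1)=11; μ^(2)=7; μ^(3)=3; μ^(4)=-5; μ^(5)=-13

((0, 0, 0, 1, 1); (0, 0, 0, 0, 3); (0, 0, 1, 0, 0); (0, 4, 0, 0, 0); (2, 0, 0, 0, 0))


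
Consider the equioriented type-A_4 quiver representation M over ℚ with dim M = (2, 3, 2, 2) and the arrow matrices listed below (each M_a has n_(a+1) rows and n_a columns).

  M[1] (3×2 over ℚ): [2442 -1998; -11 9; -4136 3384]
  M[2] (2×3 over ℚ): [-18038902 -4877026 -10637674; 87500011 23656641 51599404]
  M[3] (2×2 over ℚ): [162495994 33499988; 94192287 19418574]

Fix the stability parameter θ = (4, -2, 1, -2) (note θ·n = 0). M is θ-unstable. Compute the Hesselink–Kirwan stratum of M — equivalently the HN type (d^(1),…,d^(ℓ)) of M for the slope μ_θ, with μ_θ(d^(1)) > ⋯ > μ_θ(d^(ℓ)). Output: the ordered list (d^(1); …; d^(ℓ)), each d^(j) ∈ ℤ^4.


Via rank(M_{q-1}∘⋯∘M_p): M ≅ I[1,1], I[1,3], I[2,2], I[2,4], I[4,4].
μ_θ-semistable layers: μ^(1)=4; μ^(2)=1; μ^(3)=-1/2; μ^(4)=-2

((1, 0, 0, 0); (1, 1, 1, 0); (0, 0, 1, 1); (0, 2, 0, 1))


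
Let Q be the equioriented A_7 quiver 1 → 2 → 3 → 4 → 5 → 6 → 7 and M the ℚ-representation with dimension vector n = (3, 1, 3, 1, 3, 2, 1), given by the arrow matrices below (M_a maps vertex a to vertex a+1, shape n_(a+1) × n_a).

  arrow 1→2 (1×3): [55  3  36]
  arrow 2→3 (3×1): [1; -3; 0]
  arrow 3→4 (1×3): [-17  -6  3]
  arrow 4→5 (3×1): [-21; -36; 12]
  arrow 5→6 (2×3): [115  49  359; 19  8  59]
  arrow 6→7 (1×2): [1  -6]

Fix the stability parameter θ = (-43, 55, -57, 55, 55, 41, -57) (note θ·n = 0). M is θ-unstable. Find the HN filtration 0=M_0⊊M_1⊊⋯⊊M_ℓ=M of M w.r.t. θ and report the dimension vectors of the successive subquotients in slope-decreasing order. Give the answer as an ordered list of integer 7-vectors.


Interval decomposition of M: I[1,1]^2, I[1,7], I[3,3]^2, I[5,5], I[5,6].
HN type (ℓ=6): μ^(1)=55; μ^(2)=48; μ^(3)=47/2; μ^(4)=-1; μ^(5)=-43; μ^(6)=-57

((0, 0, 0, 0, 1, 0, 0); (0, 0, 0, 0, 1, 1, 0); (0, 0, 0, 1, 1, 1, 1); (0, 1, 1, 0, 0, 0, 0); (3, 0, 0, 0, 0, 0, 0); (0, 0, 2, 0, 0, 0, 0))


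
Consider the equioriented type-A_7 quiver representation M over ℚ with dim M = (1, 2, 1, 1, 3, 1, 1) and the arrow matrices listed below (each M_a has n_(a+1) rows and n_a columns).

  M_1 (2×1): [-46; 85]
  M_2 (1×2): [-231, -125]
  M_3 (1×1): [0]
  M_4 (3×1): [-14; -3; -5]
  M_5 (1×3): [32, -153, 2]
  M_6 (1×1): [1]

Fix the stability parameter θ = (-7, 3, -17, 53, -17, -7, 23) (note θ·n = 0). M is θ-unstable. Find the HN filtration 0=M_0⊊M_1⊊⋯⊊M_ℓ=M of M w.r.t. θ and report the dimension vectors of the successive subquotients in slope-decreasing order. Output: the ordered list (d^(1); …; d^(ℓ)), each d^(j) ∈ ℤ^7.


Interval decomposition of M: I[1,3], I[2,2], I[4,7], I[5,5]^2.
HN type (ℓ=5): μ^(1)=23; μ^(2)=29/3; μ^(3)=3; μ^(4)=-7; μ^(5)=-17

((0, 0, 0, 0, 0, 0, 1); (0, 0, 0, 1, 1, 1, 0); (0, 1, 0, 0, 0, 0, 0); (1, 1, 1, 0, 0, 0, 0); (0, 0, 0, 0, 2, 0, 0))


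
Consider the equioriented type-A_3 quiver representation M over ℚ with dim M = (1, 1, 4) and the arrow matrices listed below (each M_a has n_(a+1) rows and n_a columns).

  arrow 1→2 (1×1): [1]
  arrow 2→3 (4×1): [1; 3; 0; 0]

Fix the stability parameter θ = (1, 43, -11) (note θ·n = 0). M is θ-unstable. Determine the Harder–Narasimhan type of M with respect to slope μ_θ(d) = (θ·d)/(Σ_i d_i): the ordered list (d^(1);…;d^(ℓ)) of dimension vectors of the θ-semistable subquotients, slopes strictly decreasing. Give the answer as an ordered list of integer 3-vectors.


Barcode: M ≅ I[1,3], I[3,3]^3. HN layers by μ_θ (3 steps, strictly decreasing):
  μ^(1)=16; μ^(2)=1; μ^(3)=-11

((0, 1, 1); (1, 0, 0); (0, 0, 3))


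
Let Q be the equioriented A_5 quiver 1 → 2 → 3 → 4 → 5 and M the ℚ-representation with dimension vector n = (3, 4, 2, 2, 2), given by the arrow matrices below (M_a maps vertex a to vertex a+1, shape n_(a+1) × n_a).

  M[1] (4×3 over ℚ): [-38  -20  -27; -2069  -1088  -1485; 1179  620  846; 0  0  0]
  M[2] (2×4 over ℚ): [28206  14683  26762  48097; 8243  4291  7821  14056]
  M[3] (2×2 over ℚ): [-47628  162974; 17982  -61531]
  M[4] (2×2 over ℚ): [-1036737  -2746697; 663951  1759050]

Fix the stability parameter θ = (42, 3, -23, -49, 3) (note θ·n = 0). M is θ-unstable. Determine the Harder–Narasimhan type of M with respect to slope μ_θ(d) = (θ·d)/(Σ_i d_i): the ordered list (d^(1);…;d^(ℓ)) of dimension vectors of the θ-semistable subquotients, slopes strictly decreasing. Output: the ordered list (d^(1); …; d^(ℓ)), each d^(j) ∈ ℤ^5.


Via rank(M_{q-1}∘⋯∘M_p): M ≅ I[1,1], I[1,2], I[1,3], I[2,2], I[2,5], I[4,5].
μ_θ-semistable layers: μ^(1)=42; μ^(2)=45/2; μ^(3)=22/3; μ^(4)=3; μ^(5)=-23; μ^(6)=-49

((1, 0, 0, 0, 0); (1, 1, 0, 0, 0); (1, 1, 1, 0, 0); (0, 1, 0, 0, 2); (0, 1, 1, 1, 0); (0, 0, 0, 1, 0))


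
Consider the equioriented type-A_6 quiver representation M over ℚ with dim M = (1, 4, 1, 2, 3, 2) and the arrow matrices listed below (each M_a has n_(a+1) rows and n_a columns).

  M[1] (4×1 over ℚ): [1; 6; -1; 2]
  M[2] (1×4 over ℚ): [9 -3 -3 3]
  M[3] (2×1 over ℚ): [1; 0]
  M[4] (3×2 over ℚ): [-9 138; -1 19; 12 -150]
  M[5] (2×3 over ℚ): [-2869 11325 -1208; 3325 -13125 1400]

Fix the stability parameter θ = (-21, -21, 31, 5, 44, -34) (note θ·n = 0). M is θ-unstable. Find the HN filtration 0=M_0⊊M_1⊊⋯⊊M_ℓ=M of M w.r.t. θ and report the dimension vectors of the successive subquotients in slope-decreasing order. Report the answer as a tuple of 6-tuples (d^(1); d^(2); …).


Barcode: M ≅ I[1,2], I[2,2]^2, I[2,5], I[4,6], I[5,5], I[6,6]. HN layers by μ_θ (5 steps, strictly decreasing):
  μ^(1)=44; μ^(2)=18; μ^(3)=5; μ^(4)=-21; μ^(5)=-34

((0, 0, 0, 0, 2, 0); (0, 0, 1, 1, 0, 0); (0, 0, 0, 1, 1, 1); (1, 4, 0, 0, 0, 0); (0, 0, 0, 0, 0, 1))


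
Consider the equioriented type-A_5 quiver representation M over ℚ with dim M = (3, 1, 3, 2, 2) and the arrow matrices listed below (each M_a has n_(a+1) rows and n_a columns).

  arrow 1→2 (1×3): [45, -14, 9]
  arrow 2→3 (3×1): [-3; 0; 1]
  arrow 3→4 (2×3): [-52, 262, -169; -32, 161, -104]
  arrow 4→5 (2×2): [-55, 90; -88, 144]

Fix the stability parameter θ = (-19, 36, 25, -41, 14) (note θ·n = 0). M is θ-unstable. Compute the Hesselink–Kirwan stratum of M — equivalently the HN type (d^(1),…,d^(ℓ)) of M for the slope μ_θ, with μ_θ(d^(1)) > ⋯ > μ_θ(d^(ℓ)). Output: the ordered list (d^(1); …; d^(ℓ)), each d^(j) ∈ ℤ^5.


Interval decomposition of M: I[1,1]^2, I[1,5], I[3,3], I[3,4], I[5,5].
HN type (ℓ=5): μ^(1)=25; μ^(2)=14; μ^(3)=20/3; μ^(4)=-8; μ^(5)=-19

((0, 0, 1, 0, 0); (0, 0, 0, 0, 2); (0, 1, 1, 1, 0); (0, 0, 1, 1, 0); (3, 0, 0, 0, 0))


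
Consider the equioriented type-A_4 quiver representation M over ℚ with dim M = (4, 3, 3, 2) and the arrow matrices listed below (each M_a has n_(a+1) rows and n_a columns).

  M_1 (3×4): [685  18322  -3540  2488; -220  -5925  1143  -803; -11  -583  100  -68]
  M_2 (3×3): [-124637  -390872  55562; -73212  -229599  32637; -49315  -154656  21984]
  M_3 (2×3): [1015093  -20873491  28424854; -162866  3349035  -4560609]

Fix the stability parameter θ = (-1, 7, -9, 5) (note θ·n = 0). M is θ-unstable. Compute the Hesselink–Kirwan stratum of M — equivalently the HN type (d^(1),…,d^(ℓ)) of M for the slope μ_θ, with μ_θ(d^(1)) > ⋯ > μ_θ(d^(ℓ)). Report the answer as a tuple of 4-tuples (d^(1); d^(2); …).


Via rank(M_{q-1}∘⋯∘M_p): M ≅ I[1,1], I[1,3], I[1,4]^2.
μ_θ-semistable layers: μ^(1)=5; μ^(2)=-1

((0, 0, 0, 2); (4, 3, 3, 0))


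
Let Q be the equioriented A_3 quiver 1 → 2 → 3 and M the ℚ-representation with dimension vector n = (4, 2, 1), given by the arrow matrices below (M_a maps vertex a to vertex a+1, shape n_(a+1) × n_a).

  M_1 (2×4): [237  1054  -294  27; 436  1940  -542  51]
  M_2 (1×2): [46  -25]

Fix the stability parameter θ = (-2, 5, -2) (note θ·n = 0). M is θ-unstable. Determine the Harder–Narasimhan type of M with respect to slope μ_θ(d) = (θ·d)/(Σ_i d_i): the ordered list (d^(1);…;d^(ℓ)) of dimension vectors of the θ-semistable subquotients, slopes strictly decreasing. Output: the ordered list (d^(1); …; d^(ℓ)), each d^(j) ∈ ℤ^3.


Barcode: M ≅ I[1,1]^2, I[1,2], I[1,3]. HN layers by μ_θ (3 steps, strictly decreasing):
  μ^(1)=5; μ^(2)=3/2; μ^(3)=-2

((0, 1, 0); (0, 1, 1); (4, 0, 0))


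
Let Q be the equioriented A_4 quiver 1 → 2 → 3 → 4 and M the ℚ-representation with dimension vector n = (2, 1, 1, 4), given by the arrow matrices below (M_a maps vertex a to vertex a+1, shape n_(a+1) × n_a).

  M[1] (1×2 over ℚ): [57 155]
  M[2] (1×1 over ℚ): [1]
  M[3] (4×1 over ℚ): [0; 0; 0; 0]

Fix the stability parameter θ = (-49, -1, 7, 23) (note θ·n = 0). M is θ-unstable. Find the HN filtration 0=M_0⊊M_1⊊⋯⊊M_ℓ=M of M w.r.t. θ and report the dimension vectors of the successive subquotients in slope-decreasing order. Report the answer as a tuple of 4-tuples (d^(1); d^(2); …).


Via rank(M_{q-1}∘⋯∘M_p): M ≅ I[1,1], I[1,3], I[4,4]^4.
μ_θ-semistable layers: μ^(1)=23; μ^(2)=7; μ^(3)=-1; μ^(4)=-49

((0, 0, 0, 4); (0, 0, 1, 0); (0, 1, 0, 0); (2, 0, 0, 0))


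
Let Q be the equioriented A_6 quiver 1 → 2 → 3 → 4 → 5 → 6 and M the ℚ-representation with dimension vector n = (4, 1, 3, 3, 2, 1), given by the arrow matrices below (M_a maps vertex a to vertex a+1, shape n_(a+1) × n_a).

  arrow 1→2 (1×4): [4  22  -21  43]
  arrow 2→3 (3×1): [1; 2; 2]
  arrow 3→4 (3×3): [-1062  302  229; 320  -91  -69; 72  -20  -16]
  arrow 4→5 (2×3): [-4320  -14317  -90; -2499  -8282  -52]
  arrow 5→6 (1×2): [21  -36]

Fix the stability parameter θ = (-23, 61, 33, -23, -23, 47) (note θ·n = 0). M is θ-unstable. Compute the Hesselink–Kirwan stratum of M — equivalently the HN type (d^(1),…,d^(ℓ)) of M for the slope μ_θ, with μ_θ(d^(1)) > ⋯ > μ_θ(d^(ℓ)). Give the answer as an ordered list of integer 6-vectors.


Barcode: M ≅ I[1,1]^3, I[1,3], I[3,5], I[3,6], I[4,4]. HN layers by μ_θ (3 steps, strictly decreasing):
  μ^(1)=47; μ^(2)=-13/3; μ^(3)=-23

((0, 1, 1, 0, 0, 1); (0, 0, 2, 2, 2, 0); (4, 0, 0, 1, 0, 0))


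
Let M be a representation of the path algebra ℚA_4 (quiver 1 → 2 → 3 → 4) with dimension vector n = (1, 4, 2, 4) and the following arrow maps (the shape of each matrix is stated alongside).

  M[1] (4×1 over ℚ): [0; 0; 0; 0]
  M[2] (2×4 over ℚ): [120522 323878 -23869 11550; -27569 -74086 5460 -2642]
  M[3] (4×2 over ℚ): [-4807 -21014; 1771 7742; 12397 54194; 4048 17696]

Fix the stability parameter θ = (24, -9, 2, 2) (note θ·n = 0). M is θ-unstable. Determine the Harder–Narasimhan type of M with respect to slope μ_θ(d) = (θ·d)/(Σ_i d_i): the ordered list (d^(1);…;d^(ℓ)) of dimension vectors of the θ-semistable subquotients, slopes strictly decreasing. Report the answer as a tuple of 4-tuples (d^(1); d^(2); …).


Interval decomposition of M: I[1,1], I[2,2]^2, I[2,3], I[2,4], I[4,4]^3.
HN type (ℓ=3): μ^(1)=24; μ^(2)=2; μ^(3)=-9

((1, 0, 0, 0); (0, 0, 2, 4); (0, 4, 0, 0))


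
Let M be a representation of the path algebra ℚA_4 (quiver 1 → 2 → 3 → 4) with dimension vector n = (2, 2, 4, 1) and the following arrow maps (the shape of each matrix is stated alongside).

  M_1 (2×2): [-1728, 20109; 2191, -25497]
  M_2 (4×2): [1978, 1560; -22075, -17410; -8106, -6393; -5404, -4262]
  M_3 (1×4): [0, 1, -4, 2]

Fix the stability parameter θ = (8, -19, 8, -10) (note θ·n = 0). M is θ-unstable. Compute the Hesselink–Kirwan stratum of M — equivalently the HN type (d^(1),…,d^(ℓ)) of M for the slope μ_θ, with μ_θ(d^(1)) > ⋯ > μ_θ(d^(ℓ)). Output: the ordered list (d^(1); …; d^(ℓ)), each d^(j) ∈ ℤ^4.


Via rank(M_{q-1}∘⋯∘M_p): M ≅ I[1,3], I[1,4], I[3,3]^2.
μ_θ-semistable layers: μ^(1)=8; μ^(2)=-1; μ^(3)=-11/2

((0, 0, 3, 0); (0, 0, 1, 1); (2, 2, 0, 0))


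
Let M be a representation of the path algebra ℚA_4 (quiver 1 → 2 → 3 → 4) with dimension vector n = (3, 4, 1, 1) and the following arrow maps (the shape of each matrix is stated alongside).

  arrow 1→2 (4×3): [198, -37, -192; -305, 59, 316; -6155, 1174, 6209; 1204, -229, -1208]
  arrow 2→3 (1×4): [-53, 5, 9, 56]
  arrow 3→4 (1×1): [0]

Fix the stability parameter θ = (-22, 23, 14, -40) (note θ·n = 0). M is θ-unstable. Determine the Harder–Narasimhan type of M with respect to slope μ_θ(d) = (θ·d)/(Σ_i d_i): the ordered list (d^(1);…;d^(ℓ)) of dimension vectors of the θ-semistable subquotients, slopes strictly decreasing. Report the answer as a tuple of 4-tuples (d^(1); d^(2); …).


Via rank(M_{q-1}∘⋯∘M_p): M ≅ I[1,2]^2, I[1,3], I[2,2], I[4,4].
μ_θ-semistable layers: μ^(1)=23; μ^(2)=37/2; μ^(3)=-22; μ^(4)=-40

((0, 3, 0, 0); (0, 1, 1, 0); (3, 0, 0, 0); (0, 0, 0, 1))


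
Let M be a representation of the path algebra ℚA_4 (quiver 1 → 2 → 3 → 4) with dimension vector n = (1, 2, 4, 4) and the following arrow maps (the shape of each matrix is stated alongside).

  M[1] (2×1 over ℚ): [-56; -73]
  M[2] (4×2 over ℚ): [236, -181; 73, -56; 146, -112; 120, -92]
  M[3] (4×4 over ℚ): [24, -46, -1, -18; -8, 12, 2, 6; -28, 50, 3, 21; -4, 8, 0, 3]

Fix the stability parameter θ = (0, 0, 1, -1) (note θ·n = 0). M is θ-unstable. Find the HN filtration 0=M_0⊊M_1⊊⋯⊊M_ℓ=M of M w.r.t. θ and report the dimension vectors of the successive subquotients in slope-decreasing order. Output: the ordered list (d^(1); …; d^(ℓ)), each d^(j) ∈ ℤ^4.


Barcode: M ≅ I[1,3], I[2,3], I[3,4]^2, I[4,4]^2. HN layers by μ_θ (3 steps, strictly decreasing):
  μ^(1)=1; μ^(2)=0; μ^(3)=-1

((0, 0, 2, 0); (1, 2, 2, 2); (0, 0, 0, 2))


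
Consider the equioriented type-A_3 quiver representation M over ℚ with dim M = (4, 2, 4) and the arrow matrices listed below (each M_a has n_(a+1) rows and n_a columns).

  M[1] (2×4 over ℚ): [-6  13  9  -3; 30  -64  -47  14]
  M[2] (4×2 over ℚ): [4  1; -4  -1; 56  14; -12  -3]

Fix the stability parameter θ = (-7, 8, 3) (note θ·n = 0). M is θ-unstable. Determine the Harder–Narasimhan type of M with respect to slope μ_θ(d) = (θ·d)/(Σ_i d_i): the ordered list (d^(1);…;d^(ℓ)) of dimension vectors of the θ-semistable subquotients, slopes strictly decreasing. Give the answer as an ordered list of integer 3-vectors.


Via rank(M_{q-1}∘⋯∘M_p): M ≅ I[1,1]^2, I[1,2], I[1,3], I[3,3]^3.
μ_θ-semistable layers: μ^(1)=8; μ^(2)=11/2; μ^(3)=3; μ^(4)=-7

((0, 1, 0); (0, 1, 1); (0, 0, 3); (4, 0, 0))


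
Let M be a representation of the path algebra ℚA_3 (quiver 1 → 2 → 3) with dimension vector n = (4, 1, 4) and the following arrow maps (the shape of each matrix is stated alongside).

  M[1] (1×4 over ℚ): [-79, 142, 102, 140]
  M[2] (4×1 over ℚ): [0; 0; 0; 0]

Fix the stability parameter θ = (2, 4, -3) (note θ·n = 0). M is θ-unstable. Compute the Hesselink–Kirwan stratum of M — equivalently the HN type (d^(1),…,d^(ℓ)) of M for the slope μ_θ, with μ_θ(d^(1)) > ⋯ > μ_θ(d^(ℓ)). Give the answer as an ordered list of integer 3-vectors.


Interval decomposition of M: I[1,1]^3, I[1,2], I[3,3]^4.
HN type (ℓ=3): μ^(1)=4; μ^(2)=2; μ^(3)=-3

((0, 1, 0); (4, 0, 0); (0, 0, 4))


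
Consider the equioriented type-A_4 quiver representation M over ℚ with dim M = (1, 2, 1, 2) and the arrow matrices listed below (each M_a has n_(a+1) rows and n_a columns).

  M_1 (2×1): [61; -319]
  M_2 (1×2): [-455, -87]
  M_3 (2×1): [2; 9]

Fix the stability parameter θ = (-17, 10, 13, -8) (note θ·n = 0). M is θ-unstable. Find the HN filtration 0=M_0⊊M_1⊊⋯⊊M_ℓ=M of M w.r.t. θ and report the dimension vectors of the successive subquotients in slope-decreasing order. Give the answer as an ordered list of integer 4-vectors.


Barcode: M ≅ I[1,4], I[2,2], I[4,4]. HN layers by μ_θ (4 steps, strictly decreasing):
  μ^(1)=10; μ^(2)=5; μ^(3)=-8; μ^(4)=-17

((0, 1, 0, 0); (0, 1, 1, 1); (0, 0, 0, 1); (1, 0, 0, 0))


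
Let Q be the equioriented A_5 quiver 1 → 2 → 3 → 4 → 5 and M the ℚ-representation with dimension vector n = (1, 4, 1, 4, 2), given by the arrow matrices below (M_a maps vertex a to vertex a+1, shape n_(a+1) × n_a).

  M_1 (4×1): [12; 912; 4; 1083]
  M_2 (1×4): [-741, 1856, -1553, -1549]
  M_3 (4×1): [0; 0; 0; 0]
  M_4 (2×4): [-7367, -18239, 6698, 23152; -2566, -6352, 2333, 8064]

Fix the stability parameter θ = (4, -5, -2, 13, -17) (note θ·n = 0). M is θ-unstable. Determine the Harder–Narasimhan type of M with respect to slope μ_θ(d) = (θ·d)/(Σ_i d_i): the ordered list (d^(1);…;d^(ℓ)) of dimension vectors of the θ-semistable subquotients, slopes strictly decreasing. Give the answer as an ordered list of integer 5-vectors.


Via rank(M_{q-1}∘⋯∘M_p): M ≅ I[1,3], I[2,2]^3, I[4,4]^2, I[4,5]^2.
μ_θ-semistable layers: μ^(1)=13; μ^(2)=-1; μ^(3)=-2; μ^(4)=-5

((0, 0, 0, 2, 0); (1, 1, 1, 0, 0); (0, 0, 0, 2, 2); (0, 3, 0, 0, 0))


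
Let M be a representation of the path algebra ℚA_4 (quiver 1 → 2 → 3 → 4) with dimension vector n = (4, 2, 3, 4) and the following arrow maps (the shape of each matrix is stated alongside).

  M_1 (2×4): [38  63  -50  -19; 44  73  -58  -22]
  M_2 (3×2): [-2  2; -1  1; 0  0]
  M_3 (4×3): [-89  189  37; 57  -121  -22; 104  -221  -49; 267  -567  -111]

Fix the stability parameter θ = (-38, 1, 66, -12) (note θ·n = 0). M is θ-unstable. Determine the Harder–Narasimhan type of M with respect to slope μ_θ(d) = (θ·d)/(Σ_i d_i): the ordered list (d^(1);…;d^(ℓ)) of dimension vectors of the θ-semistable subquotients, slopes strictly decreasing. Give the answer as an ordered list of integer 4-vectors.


Interval decomposition of M: I[1,1]^2, I[1,2], I[1,4], I[3,4]^2, I[4,4].
HN type (ℓ=4): μ^(1)=27; μ^(2)=1; μ^(3)=-12; μ^(4)=-38

((0, 0, 3, 3); (0, 2, 0, 0); (0, 0, 0, 1); (4, 0, 0, 0))


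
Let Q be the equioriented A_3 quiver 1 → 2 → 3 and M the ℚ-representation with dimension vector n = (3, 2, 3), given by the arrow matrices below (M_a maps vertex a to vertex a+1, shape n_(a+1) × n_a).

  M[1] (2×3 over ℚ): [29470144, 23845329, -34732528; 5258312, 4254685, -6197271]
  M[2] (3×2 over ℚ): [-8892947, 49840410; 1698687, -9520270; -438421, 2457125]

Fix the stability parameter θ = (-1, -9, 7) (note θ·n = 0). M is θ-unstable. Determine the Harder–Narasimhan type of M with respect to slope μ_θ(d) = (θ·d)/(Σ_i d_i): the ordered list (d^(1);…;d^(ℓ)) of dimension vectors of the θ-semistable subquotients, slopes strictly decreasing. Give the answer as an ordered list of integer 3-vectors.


Barcode: M ≅ I[1,1], I[1,3]^2, I[3,3]. HN layers by μ_θ (3 steps, strictly decreasing):
  μ^(1)=7; μ^(2)=-1; μ^(3)=-5

((0, 0, 3); (1, 0, 0); (2, 2, 0))


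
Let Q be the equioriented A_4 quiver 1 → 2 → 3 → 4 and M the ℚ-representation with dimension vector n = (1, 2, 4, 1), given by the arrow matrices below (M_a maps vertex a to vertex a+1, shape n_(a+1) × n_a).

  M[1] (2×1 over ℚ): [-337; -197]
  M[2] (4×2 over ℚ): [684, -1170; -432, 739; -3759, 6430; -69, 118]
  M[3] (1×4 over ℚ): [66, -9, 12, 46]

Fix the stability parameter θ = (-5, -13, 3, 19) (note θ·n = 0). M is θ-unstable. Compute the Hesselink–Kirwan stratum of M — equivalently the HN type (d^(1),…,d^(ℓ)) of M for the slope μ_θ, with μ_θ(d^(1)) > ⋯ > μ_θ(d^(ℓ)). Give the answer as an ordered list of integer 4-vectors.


Via rank(M_{q-1}∘⋯∘M_p): M ≅ I[1,4], I[2,3], I[3,3]^2.
μ_θ-semistable layers: μ^(1)=19; μ^(2)=3; μ^(3)=-9; μ^(4)=-13

((0, 0, 0, 1); (0, 0, 4, 0); (1, 1, 0, 0); (0, 1, 0, 0))


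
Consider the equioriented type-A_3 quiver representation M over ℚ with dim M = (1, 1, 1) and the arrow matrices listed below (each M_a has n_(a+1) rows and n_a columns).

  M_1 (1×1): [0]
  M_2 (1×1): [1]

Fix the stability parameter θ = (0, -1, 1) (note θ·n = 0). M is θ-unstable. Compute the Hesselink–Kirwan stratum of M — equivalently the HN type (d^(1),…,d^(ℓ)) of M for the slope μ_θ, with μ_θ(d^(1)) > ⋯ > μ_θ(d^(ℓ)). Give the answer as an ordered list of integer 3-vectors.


Barcode: M ≅ I[1,1], I[2,3]. HN layers by μ_θ (3 steps, strictly decreasing):
  μ^(1)=1; μ^(2)=0; μ^(3)=-1

((0, 0, 1); (1, 0, 0); (0, 1, 0))


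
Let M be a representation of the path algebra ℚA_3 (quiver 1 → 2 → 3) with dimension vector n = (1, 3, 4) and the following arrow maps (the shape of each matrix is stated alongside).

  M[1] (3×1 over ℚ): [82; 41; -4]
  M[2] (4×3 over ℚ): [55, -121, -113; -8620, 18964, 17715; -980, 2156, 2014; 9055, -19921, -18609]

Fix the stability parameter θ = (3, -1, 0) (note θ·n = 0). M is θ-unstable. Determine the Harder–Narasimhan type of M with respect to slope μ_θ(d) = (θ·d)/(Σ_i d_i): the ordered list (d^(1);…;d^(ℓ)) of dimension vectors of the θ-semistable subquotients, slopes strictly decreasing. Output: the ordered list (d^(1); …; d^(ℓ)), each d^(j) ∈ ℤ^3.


Barcode: M ≅ I[1,3], I[2,2], I[2,3], I[3,3]^2. HN layers by μ_θ (3 steps, strictly decreasing):
  μ^(1)=2/3; μ^(2)=0; μ^(3)=-1

((1, 1, 1); (0, 0, 3); (0, 2, 0))


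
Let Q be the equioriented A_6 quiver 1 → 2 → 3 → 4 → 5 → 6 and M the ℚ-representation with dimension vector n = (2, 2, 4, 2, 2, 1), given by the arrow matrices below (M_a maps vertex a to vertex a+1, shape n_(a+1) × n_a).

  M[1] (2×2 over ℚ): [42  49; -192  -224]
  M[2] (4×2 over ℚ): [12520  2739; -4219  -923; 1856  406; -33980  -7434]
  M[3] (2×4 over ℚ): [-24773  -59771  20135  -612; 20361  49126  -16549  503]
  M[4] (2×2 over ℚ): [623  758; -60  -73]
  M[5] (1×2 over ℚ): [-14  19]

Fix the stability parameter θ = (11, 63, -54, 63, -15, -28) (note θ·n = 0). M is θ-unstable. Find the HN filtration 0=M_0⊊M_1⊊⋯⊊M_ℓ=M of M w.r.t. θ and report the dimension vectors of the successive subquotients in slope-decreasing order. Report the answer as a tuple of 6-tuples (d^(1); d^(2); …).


Barcode: M ≅ I[1,1], I[1,6], I[2,5], I[3,3]^2. HN layers by μ_θ (5 steps, strictly decreasing):
  μ^(1)=24; μ^(2)=11; μ^(3)=20/3; μ^(4)=9/2; μ^(5)=-54

((0, 0, 0, 1, 1, 0); (1, 0, 0, 0, 0, 0); (1, 1, 1, 1, 1, 1); (0, 1, 1, 0, 0, 0); (0, 0, 2, 0, 0, 0))


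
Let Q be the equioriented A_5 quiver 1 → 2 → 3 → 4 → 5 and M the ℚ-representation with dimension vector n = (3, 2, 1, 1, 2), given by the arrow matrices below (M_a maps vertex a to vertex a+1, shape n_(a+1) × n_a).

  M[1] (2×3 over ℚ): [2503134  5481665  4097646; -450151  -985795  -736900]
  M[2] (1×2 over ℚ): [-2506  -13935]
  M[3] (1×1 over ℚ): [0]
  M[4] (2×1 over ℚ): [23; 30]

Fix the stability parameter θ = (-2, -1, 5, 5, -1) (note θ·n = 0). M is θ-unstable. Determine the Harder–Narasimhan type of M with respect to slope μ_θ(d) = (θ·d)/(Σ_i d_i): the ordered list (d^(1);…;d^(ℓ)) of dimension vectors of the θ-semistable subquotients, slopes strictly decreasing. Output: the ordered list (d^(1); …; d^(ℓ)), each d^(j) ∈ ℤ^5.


Barcode: M ≅ I[1,1], I[1,2], I[1,3], I[4,5], I[5,5]. HN layers by μ_θ (4 steps, strictly decreasing):
  μ^(1)=5; μ^(2)=2; μ^(3)=-1; μ^(4)=-2

((0, 0, 1, 0, 0); (0, 0, 0, 1, 1); (0, 2, 0, 0, 1); (3, 0, 0, 0, 0))


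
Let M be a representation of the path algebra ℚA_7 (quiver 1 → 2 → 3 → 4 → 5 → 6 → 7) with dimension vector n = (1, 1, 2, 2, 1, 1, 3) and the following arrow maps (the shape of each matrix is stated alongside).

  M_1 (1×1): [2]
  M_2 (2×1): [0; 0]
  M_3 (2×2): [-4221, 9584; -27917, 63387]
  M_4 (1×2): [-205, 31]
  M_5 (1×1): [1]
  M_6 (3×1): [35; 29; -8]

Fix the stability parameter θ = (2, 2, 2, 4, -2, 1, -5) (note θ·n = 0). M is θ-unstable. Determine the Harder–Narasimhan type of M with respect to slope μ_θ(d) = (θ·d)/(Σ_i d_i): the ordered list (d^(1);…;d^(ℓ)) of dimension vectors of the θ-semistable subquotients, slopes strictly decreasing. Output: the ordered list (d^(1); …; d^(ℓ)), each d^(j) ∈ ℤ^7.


Barcode: M ≅ I[1,2], I[3,4], I[3,7], I[7,7]^2. HN layers by μ_θ (4 steps, strictly decreasing):
  μ^(1)=4; μ^(2)=2; μ^(3)=0; μ^(4)=-5

((0, 0, 0, 1, 0, 0, 0); (1, 1, 1, 0, 0, 0, 0); (0, 0, 1, 1, 1, 1, 1); (0, 0, 0, 0, 0, 0, 2))


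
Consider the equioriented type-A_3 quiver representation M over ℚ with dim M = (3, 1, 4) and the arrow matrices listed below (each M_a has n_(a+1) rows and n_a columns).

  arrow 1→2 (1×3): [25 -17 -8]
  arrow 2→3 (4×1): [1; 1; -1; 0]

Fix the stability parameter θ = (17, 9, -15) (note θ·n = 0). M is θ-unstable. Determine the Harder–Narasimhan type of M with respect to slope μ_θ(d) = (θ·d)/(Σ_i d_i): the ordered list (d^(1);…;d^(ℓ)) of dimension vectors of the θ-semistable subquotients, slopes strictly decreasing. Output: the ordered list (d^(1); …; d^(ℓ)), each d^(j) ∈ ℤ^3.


Barcode: M ≅ I[1,1]^2, I[1,3], I[3,3]^3. HN layers by μ_θ (3 steps, strictly decreasing):
  μ^(1)=17; μ^(2)=11/3; μ^(3)=-15

((2, 0, 0); (1, 1, 1); (0, 0, 3))


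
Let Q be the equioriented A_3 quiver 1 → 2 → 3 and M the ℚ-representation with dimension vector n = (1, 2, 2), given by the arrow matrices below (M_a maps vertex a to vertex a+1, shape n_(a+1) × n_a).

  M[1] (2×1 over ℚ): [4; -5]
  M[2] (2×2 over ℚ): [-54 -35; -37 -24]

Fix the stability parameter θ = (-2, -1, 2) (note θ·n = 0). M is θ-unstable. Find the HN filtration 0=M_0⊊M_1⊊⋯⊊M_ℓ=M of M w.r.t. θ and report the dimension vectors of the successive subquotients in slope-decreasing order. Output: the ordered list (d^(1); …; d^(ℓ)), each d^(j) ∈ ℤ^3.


Interval decomposition of M: I[1,3], I[2,3].
HN type (ℓ=3): μ^(1)=2; μ^(2)=-1; μ^(3)=-2

((0, 0, 2); (0, 2, 0); (1, 0, 0))


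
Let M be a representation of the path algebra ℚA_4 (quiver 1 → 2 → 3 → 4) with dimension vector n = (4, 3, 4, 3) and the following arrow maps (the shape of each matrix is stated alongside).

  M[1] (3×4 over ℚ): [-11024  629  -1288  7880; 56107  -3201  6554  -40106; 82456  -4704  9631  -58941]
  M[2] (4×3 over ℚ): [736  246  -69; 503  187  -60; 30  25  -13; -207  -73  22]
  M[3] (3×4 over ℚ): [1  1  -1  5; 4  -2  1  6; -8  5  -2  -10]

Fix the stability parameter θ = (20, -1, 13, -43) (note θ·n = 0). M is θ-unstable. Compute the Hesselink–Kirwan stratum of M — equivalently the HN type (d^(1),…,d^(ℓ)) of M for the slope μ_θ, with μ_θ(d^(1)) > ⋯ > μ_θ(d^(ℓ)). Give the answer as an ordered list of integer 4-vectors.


Interval decomposition of M: I[1,1], I[1,4]^3, I[3,3].
HN type (ℓ=3): μ^(1)=20; μ^(2)=13; μ^(3)=-11/4

((1, 0, 0, 0); (0, 0, 1, 0); (3, 3, 3, 3))
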